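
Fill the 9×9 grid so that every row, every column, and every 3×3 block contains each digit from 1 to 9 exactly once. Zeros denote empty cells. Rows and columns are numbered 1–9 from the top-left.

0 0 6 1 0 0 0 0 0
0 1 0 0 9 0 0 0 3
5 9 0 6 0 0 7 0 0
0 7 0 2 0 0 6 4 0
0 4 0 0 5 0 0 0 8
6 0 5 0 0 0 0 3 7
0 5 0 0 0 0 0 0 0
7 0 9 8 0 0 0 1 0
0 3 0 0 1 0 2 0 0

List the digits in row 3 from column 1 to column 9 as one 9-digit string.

row 2, column 8 = 6 (hidden single in row 2).
row 3, column 9 = 1: in row 3, 1 can only go here (every other open cell in that row sees a 1).
row 4, column 9 = 5 (hidden single in row 4).
row 5, column 6 = 6 (hidden single in row 5).
row 5, column 4 = 7 (hidden single in row 5).
row 6, column 2 = 2 (hidden single in row 6).
row 1, column 2 = 8 (sole candidate).
row 8, column 2 = 6 (sole candidate).
row 8, column 9 = 4 (sole candidate).
row 5, column 8 = 2 (hidden single in row 5).
row 3, column 8 = 8: row 3 has {1,5,6,7,9}; col 8 has {1,2,3,4,6}; box has {1,3,6,7} → only 8 remains.
row 2, column 6 = 8 (hidden single in row 2).
row 2, column 3 = 7 (hidden single in row 2).
row 2, column 1 = 2 (hidden single in row 2).
row 6, column 5 = 8 (hidden single in row 6).
row 4, column 5 = 3 (sole candidate).
row 8, column 5 = 2 (sole candidate).
row 3, column 5 = 4: row 3 has {1,5,6,7,8,9}; col 5 has {1,2,3,5,8,9}; box has {1,6,8,9} → only 4 remains.
row 1, column 5 = 7 (sole candidate).
row 2, column 4 = 5 (sole candidate).
row 2, column 7 = 4 (sole candidate).
row 3, column 3 = 3: row 3 has {1,4,5,6,7,8,9}; col 3 has {5,6,7,9}; box has {1,2,5,6,7,8,9} → only 3 remains.
row 3, column 6 = 2: row 3 has {1,3,4,5,6,7,8,9}; col 6 has {6,8}; box has {1,4,5,6,7,8,9} → only 2 remains.

593642781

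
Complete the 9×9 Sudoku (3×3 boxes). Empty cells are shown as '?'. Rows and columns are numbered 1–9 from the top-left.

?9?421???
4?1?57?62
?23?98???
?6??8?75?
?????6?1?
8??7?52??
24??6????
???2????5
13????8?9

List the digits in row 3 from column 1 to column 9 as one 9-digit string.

R2C2 = 8: row 2 has {1,2,4,5,6,7}; col 2 has {2,3,4,6,9}; box has {1,2,3,4,9} → only 8 remains.
R2C4 = 3: row 2 has {1,2,4,5,6,7,8}; col 4 has {2,4,7}; box has {1,2,4,5,7,8,9} → only 3 remains.
R2C7 = 9: row 2 has {1,2,3,4,5,6,7,8}; col 7 has {2,7,8}; box has {2,6} → only 9 remains.
R3C4 = 6: row 3 has {2,3,8,9}; col 4 has {2,3,4,7}; box has {1,2,3,4,5,7,8,9} → only 6 remains.
R5C4 = 9: row 5 has {1,6}; col 4 has {2,3,4,6,7}; box has {5,6,7,8} → only 9 remains.
R6C2 = 1: row 6 has {2,5,7,8}; col 2 has {2,3,4,6,8,9}; box has {6,8} → only 1 remains.
R8C2 = 7: row 8 has {2,5}; col 2 has {1,2,3,4,6,8,9}; box has {1,2,3,4} → only 7 remains.
R9C4 = 5: row 9 has {1,3,8,9}; col 4 has {2,3,4,6,7,9}; box has {2,6} → only 5 remains.
R9C6 = 4: row 9 has {1,3,5,8,9}; col 6 has {1,5,6,7,8}; box has {2,5,6} → only 4 remains.
R4C4 = 1: row 4 has {5,6,7,8}; col 4 has {2,3,4,5,6,7,9}; box has {5,6,7,8,9} → only 1 remains.
R5C2 = 5: row 5 has {1,6,9}; col 2 has {1,2,3,4,6,7,8,9}; box has {1,6,8} → only 5 remains.
R7C4 = 8: row 7 has {2,4,6}; col 4 has {1,2,3,4,5,6,7,9}; box has {2,4,5,6} → only 8 remains.
R9C3 = 6: row 9 has {1,3,4,5,8,9}; col 3 has {1,3}; box has {1,2,3,4,7} → only 6 remains.
R9C5 = 7: row 9 has {1,3,4,5,6,8,9}; col 5 has {2,5,6,8,9}; box has {2,4,5,6,8} → only 7 remains.
R9C8 = 2: row 9 has {1,3,4,5,6,7,8,9}; col 8 has {1,5,6}; box has {5,8,9} → only 2 remains.
R8C1 = 9: row 8 has {2,5,7}; col 1 has {1,2,4,8}; box has {1,2,3,4,6,7} → only 9 remains.
R8C3 = 8: row 8 has {2,5,7,9}; col 3 has {1,3,6}; box has {1,2,3,4,6,7,9} → only 8 remains.
R8C6 = 3: row 8 has {2,5,7,8,9}; col 6 has {1,4,5,6,7,8}; box has {2,4,5,6,7,8} → only 3 remains.
R8C8 = 4: row 8 has {2,3,5,7,8,9}; col 8 has {1,2,5,6}; box has {2,5,8,9} → only 4 remains.
R3C8 = 7: row 3 has {2,3,6,8,9}; col 8 has {1,2,4,5,6}; box has {2,6,9} → only 7 remains.
R4C1 = 3: row 4 has {1,5,6,7,8}; col 1 has {1,2,4,8,9}; box has {1,5,6,8} → only 3 remains.
R4C6 = 2: row 4 has {1,3,5,6,7,8}; col 6 has {1,3,4,5,6,7,8}; box has {1,5,6,7,8,9} → only 2 remains.
R4C9 = 4: row 4 has {1,2,3,5,6,7,8}; col 9 has {2,5,9}; box has {1,2,5,7} → only 4 remains.
R5C1 = 7: row 5 has {1,5,6,9}; col 1 has {1,2,3,4,8,9}; box has {1,3,5,6,8} → only 7 remains.
R5C7 = 3: row 5 has {1,5,6,7,9}; col 7 has {2,7,8,9}; box has {1,2,4,5,7} → only 3 remains.
R5C9 = 8: row 5 has {1,3,5,6,7,9}; col 9 has {2,4,5,9}; box has {1,2,3,4,5,7} → only 8 remains.
R6C8 = 9: row 6 has {1,2,5,7,8}; col 8 has {1,2,4,5,6,7}; box has {1,2,3,4,5,7,8} → only 9 remains.
R6C9 = 6: row 6 has {1,2,5,7,8,9}; col 9 has {2,4,5,8,9}; box has {1,2,3,4,5,7,8,9} → only 6 remains.
R7C3 = 5: row 7 has {2,4,6,8}; col 3 has {1,3,6,8}; box has {1,2,3,4,6,7,8,9} → only 5 remains.
R7C6 = 9: row 7 has {2,4,5,6,8}; col 6 has {1,2,3,4,5,6,7,8}; box has {2,3,4,5,6,7,8} → only 9 remains.
R7C7 = 1: row 7 has {2,4,5,6,8,9}; col 7 has {2,3,7,8,9}; box has {2,4,5,8,9} → only 1 remains.
R7C8 = 3: row 7 has {1,2,4,5,6,8,9}; col 8 has {1,2,4,5,6,7,9}; box has {1,2,4,5,8,9} → only 3 remains.
R7C9 = 7: row 7 has {1,2,3,4,5,6,8,9}; col 9 has {2,4,5,6,8,9}; box has {1,2,3,4,5,8,9} → only 7 remains.
R8C5 = 1: row 8 has {2,3,4,5,7,8,9}; col 5 has {2,5,6,7,8,9}; box has {2,3,4,5,6,7,8,9} → only 1 remains.
R8C7 = 6: row 8 has {1,2,3,4,5,7,8,9}; col 7 has {1,2,3,7,8,9}; box has {1,2,3,4,5,7,8,9} → only 6 remains.
R1C3 = 7: row 1 has {1,2,4,9}; col 3 has {1,3,5,6,8}; box has {1,2,3,4,8,9} → only 7 remains.
R1C7 = 5: row 1 has {1,2,4,7,9}; col 7 has {1,2,3,6,7,8,9}; box has {2,6,7,9} → only 5 remains.
R1C8 = 8: row 1 has {1,2,4,5,7,9}; col 8 has {1,2,3,4,5,6,7,9}; box has {2,5,6,7,9} → only 8 remains.
R1C9 = 3: row 1 has {1,2,4,5,7,8,9}; col 9 has {2,4,5,6,7,8,9}; box has {2,5,6,7,8,9} → only 3 remains.
R3C1 = 5: row 3 has {2,3,6,7,8,9}; col 1 has {1,2,3,4,7,8,9}; box has {1,2,3,4,7,8,9} → only 5 remains.
R3C7 = 4: row 3 has {2,3,5,6,7,8,9}; col 7 has {1,2,3,5,6,7,8,9}; box has {2,3,5,6,7,8,9} → only 4 remains.
R3C9 = 1: row 3 has {2,3,4,5,6,7,8,9}; col 9 has {2,3,4,5,6,7,8,9}; box has {2,3,4,5,6,7,8,9} → only 1 remains.

523698471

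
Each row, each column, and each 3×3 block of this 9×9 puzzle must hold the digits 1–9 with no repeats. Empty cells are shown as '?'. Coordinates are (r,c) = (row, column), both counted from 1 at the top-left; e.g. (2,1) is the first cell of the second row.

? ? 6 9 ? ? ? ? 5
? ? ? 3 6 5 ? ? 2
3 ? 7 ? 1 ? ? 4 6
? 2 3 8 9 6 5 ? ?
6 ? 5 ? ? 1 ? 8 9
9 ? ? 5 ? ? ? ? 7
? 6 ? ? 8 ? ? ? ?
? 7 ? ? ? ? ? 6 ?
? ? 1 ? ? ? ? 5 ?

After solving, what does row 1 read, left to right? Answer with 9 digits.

(3,4) = 2: row 3 has {1,3,4,6,7}; col 4 has {3,5,8,9}; box has {1,3,5,6,9} → only 2 remains.
(3,6) = 8: row 3 has {1,2,3,4,6,7}; col 6 has {1,5,6}; box has {1,2,3,5,6,9} → only 8 remains.
(3,7) = 9: row 3 has {1,2,3,4,6,7,8}; col 7 has {5}; box has {2,4,5,6} → only 9 remains.
(4,8) = 1: row 4 has {2,3,5,6,8,9}; col 8 has {4,5,6,8}; box has {5,7,8,9} → only 1 remains.
(4,9) = 4: row 4 has {1,2,3,5,6,8,9}; col 9 has {2,5,6,7,9}; box has {1,5,7,8,9} → only 4 remains.
(5,2) = 4: row 5 has {1,5,6,8,9}; col 2 has {2,6,7}; box has {2,3,5,6,9} → only 4 remains.
(5,4) = 7: row 5 has {1,4,5,6,8,9}; col 4 has {2,3,5,8,9}; box has {1,5,6,8,9} → only 7 remains.
(6,3) = 8: row 6 has {5,7,9}; col 3 has {1,3,5,6,7}; box has {2,3,4,5,6,9} → only 8 remains.
(2,8) = 7: row 2 has {2,3,5,6}; col 8 has {1,4,5,6,8}; box has {2,4,5,6,9} → only 7 remains.
(3,2) = 5: row 3 has {1,2,3,4,6,7,8,9}; col 2 has {2,4,6,7}; box has {3,6,7} → only 5 remains.
(4,1) = 7: row 4 has {1,2,3,4,5,6,8,9}; col 1 has {3,6,9}; box has {2,3,4,5,6,8,9} → only 7 remains.
(6,2) = 1: row 6 has {5,7,8,9}; col 2 has {2,4,5,6,7}; box has {2,3,4,5,6,7,8,9} → only 1 remains.
(1,2) = 8: row 1 has {5,6,9}; col 2 has {1,2,4,5,6,7}; box has {3,5,6,7} → only 8 remains.
(1,8) = 3: row 1 has {5,6,8,9}; col 8 has {1,4,5,6,7,8}; box has {2,4,5,6,7,9} → only 3 remains.
(2,2) = 9: row 2 has {2,3,5,6,7}; col 2 has {1,2,4,5,6,7,8}; box has {3,5,6,7,8} → only 9 remains.
(2,3) = 4: row 2 has {2,3,5,6,7,9}; col 3 has {1,3,5,6,7,8}; box has {3,5,6,7,8,9} → only 4 remains.
(6,8) = 2: row 6 has {1,5,7,8,9}; col 8 has {1,3,4,5,6,7,8}; box has {1,4,5,7,8,9} → only 2 remains.
(7,8) = 9: row 7 has {6,8}; col 8 has {1,2,3,4,5,6,7,8}; box has {5,6} → only 9 remains.
(9,2) = 3: row 9 has {1,5}; col 2 has {1,2,4,5,6,7,8,9}; box has {1,6,7} → only 3 remains.
(9,9) = 8: row 9 has {1,3,5}; col 9 has {2,4,5,6,7,9}; box has {5,6,9} → only 8 remains.
(1,7) = 1: row 1 has {3,5,6,8,9}; col 7 has {5,9}; box has {2,3,4,5,6,7,9} → only 1 remains.
(2,1) = 1: row 2 has {2,3,4,5,6,7,9}; col 1 has {3,6,7,9}; box has {3,4,5,6,7,8,9} → only 1 remains.
(2,7) = 8: row 2 has {1,2,3,4,5,6,7,9}; col 7 has {1,5,9}; box has {1,2,3,4,5,6,7,9} → only 8 remains.
(5,7) = 3: row 5 has {1,4,5,6,7,8,9}; col 7 has {1,5,8,9}; box has {1,2,4,5,7,8,9} → only 3 remains.
(6,7) = 6: row 6 has {1,2,5,7,8,9}; col 7 has {1,3,5,8,9}; box has {1,2,3,4,5,7,8,9} → only 6 remains.
(7,3) = 2: row 7 has {6,8,9}; col 3 has {1,3,4,5,6,7,8}; box has {1,3,6,7} → only 2 remains.
(8,3) = 9: row 8 has {6,7}; col 3 has {1,2,3,4,5,6,7,8}; box has {1,2,3,6,7} → only 9 remains.
(9,1) = 4: row 9 has {1,3,5,8}; col 1 has {1,3,6,7,9}; box has {1,2,3,6,7,9} → only 4 remains.
(9,4) = 6: row 9 has {1,3,4,5,8}; col 4 has {2,3,5,7,8,9}; box has {8} → only 6 remains.
(1,1) = 2: row 1 has {1,3,5,6,8,9}; col 1 has {1,3,4,6,7,9}; box has {1,3,4,5,6,7,8,9} → only 2 remains.
(5,5) = 2: row 5 has {1,3,4,5,6,7,8,9}; col 5 has {1,6,8,9}; box has {1,5,6,7,8,9} → only 2 remains.
(7,1) = 5: row 7 has {2,6,8,9}; col 1 has {1,2,3,4,6,7,9}; box has {1,2,3,4,6,7,9} → only 5 remains.
(8,1) = 8: row 8 has {6,7,9}; col 1 has {1,2,3,4,5,6,7,9}; box has {1,2,3,4,5,6,7,9} → only 8 remains.
(9,5) = 7: row 9 has {1,3,4,5,6,8}; col 5 has {1,2,6,8,9}; box has {6,8} → only 7 remains.
(9,7) = 2: row 9 has {1,3,4,5,6,7,8}; col 7 has {1,3,5,6,8,9}; box has {5,6,8,9} → only 2 remains.
(1,5) = 4: row 1 has {1,2,3,5,6,8,9}; col 5 has {1,2,6,7,8,9}; box has {1,2,3,5,6,8,9} → only 4 remains.
(1,6) = 7: row 1 has {1,2,3,4,5,6,8,9}; col 6 has {1,5,6,8}; box has {1,2,3,4,5,6,8,9} → only 7 remains.

286947135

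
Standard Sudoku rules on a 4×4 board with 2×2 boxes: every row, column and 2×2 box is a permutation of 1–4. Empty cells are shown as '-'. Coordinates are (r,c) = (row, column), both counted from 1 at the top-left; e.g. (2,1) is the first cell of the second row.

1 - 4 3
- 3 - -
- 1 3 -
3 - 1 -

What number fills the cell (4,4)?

2

(1,2) = 2 (sole candidate).
(2,1) = 4 (sole candidate).
(2,3) = 2 (sole candidate).
(2,4) = 1 (sole candidate).
(3,1) = 2 (sole candidate).
(3,4) = 4 (sole candidate).
(4,2) = 4 (sole candidate).
(4,4) = 2: row 4 has {1,3,4}; col 4 has {1,3,4}; box has {1,3,4} → only 2 remains.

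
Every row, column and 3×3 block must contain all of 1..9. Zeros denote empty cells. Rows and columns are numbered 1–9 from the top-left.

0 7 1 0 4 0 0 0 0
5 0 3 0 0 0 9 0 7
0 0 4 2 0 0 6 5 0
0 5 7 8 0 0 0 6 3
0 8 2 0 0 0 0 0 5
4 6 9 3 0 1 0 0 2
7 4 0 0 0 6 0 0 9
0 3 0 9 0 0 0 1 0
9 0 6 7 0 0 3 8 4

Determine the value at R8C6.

R1C9 = 8: row 1 has {1,4,7}; col 9 has {2,3,4,5,7,9}; box has {5,6,7,9} → only 8 remains.
R2C2 = 2: row 2 has {3,5,7,9}; col 2 has {3,4,5,6,7,8}; box has {1,3,4,5,7} → only 2 remains.
R2C6 = 8: row 2 has {2,3,5,7,9}; col 6 has {1,6}; box has {2,4} → only 8 remains.
R2C8 = 4: row 2 has {2,3,5,7,8,9}; col 8 has {1,5,6,8}; box has {5,6,7,8,9} → only 4 remains.
R3C1 = 8: row 3 has {2,4,5,6}; col 1 has {4,5,7,9}; box has {1,2,3,4,5,7} → only 8 remains.
R3C2 = 9: row 3 has {2,4,5,6,8}; col 2 has {2,3,4,5,6,7,8}; box has {1,2,3,4,5,7,8} → only 9 remains.
R3C9 = 1: row 3 has {2,4,5,6,8,9}; col 9 has {2,3,4,5,7,8,9}; box has {4,5,6,7,8,9} → only 1 remains.
R4C1 = 1: row 4 has {3,5,6,7,8}; col 1 has {4,5,7,8,9}; box has {2,4,5,6,7,8,9} → only 1 remains.
R4C7 = 4: row 4 has {1,3,5,6,7,8}; col 7 has {3,6,9}; box has {2,3,5,6} → only 4 remains.
R5C1 = 3: row 5 has {2,5,8}; col 1 has {1,4,5,7,8,9}; box has {1,2,4,5,6,7,8,9} → only 3 remains.
R6C8 = 7: row 6 has {1,2,3,4,6,9}; col 8 has {1,4,5,6,8}; box has {2,3,4,5,6} → only 7 remains.
R7C8 = 2: row 7 has {4,6,7,9}; col 8 has {1,4,5,6,7,8}; box has {1,3,4,8,9} → only 2 remains.
R8C1 = 2: row 8 has {1,3,9}; col 1 has {1,3,4,5,7,8,9}; box has {3,4,6,7,9} → only 2 remains.
R8C9 = 6: row 8 has {1,2,3,9}; col 9 has {1,2,3,4,5,7,8,9}; box has {1,2,3,4,8,9} → only 6 remains.
R9C2 = 1: row 9 has {3,4,6,7,8,9}; col 2 has {2,3,4,5,6,7,8,9}; box has {2,3,4,6,7,9} → only 1 remains.
R1C1 = 6: row 1 has {1,4,7,8}; col 1 has {1,2,3,4,5,7,8,9}; box has {1,2,3,4,5,7,8,9} → only 6 remains.
R1C4 = 5: row 1 has {1,4,6,7,8}; col 4 has {2,3,7,8,9}; box has {2,4,8} → only 5 remains.
R1C7 = 2: row 1 has {1,4,5,6,7,8}; col 7 has {3,4,6,9}; box has {1,4,5,6,7,8,9} → only 2 remains.
R1C8 = 3: row 1 has {1,2,4,5,6,7,8}; col 8 has {1,2,4,5,6,7,8}; box has {1,2,4,5,6,7,8,9} → only 3 remains.
R5C7 = 1: row 5 has {2,3,5,8}; col 7 has {2,3,4,6,9}; box has {2,3,4,5,6,7} → only 1 remains.
R5C8 = 9: row 5 has {1,2,3,5,8}; col 8 has {1,2,3,4,5,6,7,8}; box has {1,2,3,4,5,6,7} → only 9 remains.
R6C5 = 5: row 6 has {1,2,3,4,6,7,9}; col 5 has {4}; box has {1,3,8} → only 5 remains.
R6C7 = 8: row 6 has {1,2,3,4,5,6,7,9}; col 7 has {1,2,3,4,6,9}; box has {1,2,3,4,5,6,7,9} → only 8 remains.
R7C4 = 1: row 7 has {2,4,6,7,9}; col 4 has {2,3,5,7,8,9}; box has {6,7,9} → only 1 remains.
R7C7 = 5: row 7 has {1,2,4,6,7,9}; col 7 has {1,2,3,4,6,8,9}; box has {1,2,3,4,6,8,9} → only 5 remains.
R8C5 = 8: row 8 has {1,2,3,6,9}; col 5 has {4,5}; box has {1,6,7,9} → only 8 remains.
R8C7 = 7: row 8 has {1,2,3,6,8,9}; col 7 has {1,2,3,4,5,6,8,9}; box has {1,2,3,4,5,6,8,9} → only 7 remains.
R9C5 = 2: row 9 has {1,3,4,6,7,8,9}; col 5 has {4,5,8}; box has {1,6,7,8,9} → only 2 remains.
R9C6 = 5: row 9 has {1,2,3,4,6,7,8,9}; col 6 has {1,6,8}; box has {1,2,6,7,8,9} → only 5 remains.
R1C6 = 9: row 1 has {1,2,3,4,5,6,7,8}; col 6 has {1,5,6,8}; box has {2,4,5,8} → only 9 remains.
R2C4 = 6: row 2 has {2,3,4,5,7,8,9}; col 4 has {1,2,3,5,7,8,9}; box has {2,4,5,8,9} → only 6 remains.
R2C5 = 1: row 2 has {2,3,4,5,6,7,8,9}; col 5 has {2,4,5,8}; box has {2,4,5,6,8,9} → only 1 remains.
R4C5 = 9: row 4 has {1,3,4,5,6,7,8}; col 5 has {1,2,4,5,8}; box has {1,3,5,8} → only 9 remains.
R4C6 = 2: row 4 has {1,3,4,5,6,7,8,9}; col 6 has {1,5,6,8,9}; box has {1,3,5,8,9} → only 2 remains.
R5C4 = 4: row 5 has {1,2,3,5,8,9}; col 4 has {1,2,3,5,6,7,8,9}; box has {1,2,3,5,8,9} → only 4 remains.
R5C6 = 7: row 5 has {1,2,3,4,5,8,9}; col 6 has {1,2,5,6,8,9}; box has {1,2,3,4,5,8,9} → only 7 remains.
R7C3 = 8: row 7 has {1,2,4,5,6,7,9}; col 3 has {1,2,3,4,6,7,9}; box has {1,2,3,4,6,7,9} → only 8 remains.
R7C5 = 3: row 7 has {1,2,4,5,6,7,8,9}; col 5 has {1,2,4,5,8,9}; box has {1,2,5,6,7,8,9} → only 3 remains.
R8C3 = 5: row 8 has {1,2,3,6,7,8,9}; col 3 has {1,2,3,4,6,7,8,9}; box has {1,2,3,4,6,7,8,9} → only 5 remains.
R8C6 = 4: row 8 has {1,2,3,5,6,7,8,9}; col 6 has {1,2,5,6,7,8,9}; box has {1,2,3,5,6,7,8,9} → only 4 remains.

4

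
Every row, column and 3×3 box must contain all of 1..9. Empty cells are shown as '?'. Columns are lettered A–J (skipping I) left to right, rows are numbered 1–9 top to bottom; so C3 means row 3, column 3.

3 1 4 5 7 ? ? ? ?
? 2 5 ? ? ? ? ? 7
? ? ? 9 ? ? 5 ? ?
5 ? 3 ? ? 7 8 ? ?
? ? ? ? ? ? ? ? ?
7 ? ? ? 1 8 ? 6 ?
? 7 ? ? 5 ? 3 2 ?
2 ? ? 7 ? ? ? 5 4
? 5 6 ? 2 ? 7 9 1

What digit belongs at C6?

2

H1 = 8: row 1 has {1,3,4,5,7}; col 8 has {2,5,6,9}; box has {5,7} → only 8 remains.
G8 = 6: row 8 has {2,4,5,7}; col 7 has {3,5,7,8}; box has {1,2,3,4,5,7,9} → only 6 remains.
J7 = 8: row 7 has {2,3,5,7}; col 9 has {1,4,7}; box has {1,2,3,4,5,6,7,9} → only 8 remains.
C3 = 7: in row 3, 7 can only go here (every other open cell in that row sees a 7).
H4 = 1: in row 4, 1 can only go here (every other open cell in that row sees a 1).
F3 = 1: in row 3, 1 can only go here (every other open cell in that row sees a 1).
G2 = 1: in row 2, 1 can only go here (every other open cell in that row sees a 1).
A2 = 9: in row 2, 9 can only go here (every other open cell in that row sees a 9).
J3 = 2: in row 3, 2 can only go here (every other open cell in that row sees a 2).
G1 = 9: row 1 has {1,3,4,5,7,8}; col 7 has {1,3,5,6,7,8}; box has {1,2,5,7,8} → only 9 remains.
J1 = 6: row 1 has {1,3,4,5,7,8,9}; col 9 has {1,2,4,7,8}; box has {1,2,5,7,8,9} → only 6 remains.
J4 = 9: row 4 has {1,3,5,7,8}; col 9 has {1,2,4,6,7,8}; box has {1,6,8} → only 9 remains.
F1 = 2: row 1 has {1,3,4,5,6,7,8,9}; col 6 has {1,7,8}; box has {1,5,7,9} → only 2 remains.
D4 = 2: in row 4, 2 can only go here (every other open cell in that row sees a 2).
H5 = 7: in row 5, 7 can only go here (every other open cell in that row sees a 7).
J6 = 5: in row 6, 5 can only go here (every other open cell in that row sees a 5).
J5 = 3: row 5 has {7}; col 9 has {1,2,4,5,6,7,8,9}; box has {1,5,6,7,8,9} → only 3 remains.
F5 = 5: in row 5, 5 can only go here (every other open cell in that row sees a 5).
D6 = 3: in row 6, 3 can only go here (every other open cell in that row sees a 3).
C8 = 1: in row 8, 1 can only go here (every other open cell in that row sees a 1).
A7 = 4: row 7 has {2,3,5,7,8}; col 1 has {2,3,5,7,9}; box has {1,2,5,6,7} → only 4 remains.
C7 = 9: row 7 has {2,3,4,5,7,8}; col 3 has {1,3,4,5,6,7}; box has {1,2,4,5,6,7} → only 9 remains.
F7 = 6: row 7 has {2,3,4,5,7,8,9}; col 6 has {1,2,5,7,8}; box has {2,5,7} → only 6 remains.
A9 = 8: row 9 has {1,2,5,6,7,9}; col 1 has {2,3,4,5,7,9}; box has {1,2,4,5,6,7,9} → only 8 remains.
D9 = 4: row 9 has {1,2,5,6,7,8,9}; col 4 has {2,3,5,7,9}; box has {2,5,6,7} → only 4 remains.
F9 = 3: row 9 has {1,2,4,5,6,7,8,9}; col 6 has {1,2,5,6,7,8}; box has {2,4,5,6,7} → only 3 remains.
F2 = 4: row 2 has {1,2,5,7,9}; col 6 has {1,2,3,5,6,7,8}; box has {1,2,5,7,9} → only 4 remains.
H2 = 3: row 2 has {1,2,4,5,7,9}; col 8 has {1,2,5,6,7,8,9}; box has {1,2,5,6,7,8,9} → only 3 remains.
A3 = 6: row 3 has {1,2,5,7,9}; col 1 has {2,3,4,5,7,8,9}; box has {1,2,3,4,5,7,9} → only 6 remains.
B3 = 8: row 3 has {1,2,5,6,7,9}; col 2 has {1,2,5,7}; box has {1,2,3,4,5,6,7,9} → only 8 remains.
E3 = 3: row 3 has {1,2,5,6,7,8,9}; col 5 has {1,2,5,7}; box has {1,2,4,5,7,9} → only 3 remains.
H3 = 4: row 3 has {1,2,3,5,6,7,8,9}; col 8 has {1,2,3,5,6,7,8,9}; box has {1,2,3,5,6,7,8,9} → only 4 remains.
A5 = 1: row 5 has {3,5,7}; col 1 has {2,3,4,5,6,7,8,9}; box has {3,5,7} → only 1 remains.
D5 = 6: row 5 has {1,3,5,7}; col 4 has {2,3,4,5,7,9}; box has {1,2,3,5,7,8} → only 6 remains.
C6 = 2: row 6 has {1,3,5,6,7,8}; col 3 has {1,3,4,5,6,7,9}; box has {1,3,5,7} → only 2 remains.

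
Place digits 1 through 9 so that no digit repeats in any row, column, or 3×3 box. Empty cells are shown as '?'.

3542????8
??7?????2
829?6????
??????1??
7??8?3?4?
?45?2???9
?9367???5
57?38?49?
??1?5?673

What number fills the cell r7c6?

r5c9 = 6 (sole candidate).
r8c9 = 1 (sole candidate).
r9c2 = 8 (sole candidate).
r4c9 = 7 (sole candidate).
r5c2 = 1 (sole candidate).
r5c3 = 2 (sole candidate).
r5c5 = 9 (sole candidate).
r5c7 = 5 (sole candidate).
r6c1 = 6 (sole candidate).
r8c3 = 6 (sole candidate).
r8c6 = 2 (sole candidate).
r1c5 = 1 (sole candidate).
r1c8 = 6 (sole candidate).
r2c1 = 1 (sole candidate).
r2c2 = 6 (sole candidate).
r3c9 = 4 (sole candidate).
r4c1 = 9 (sole candidate).
r4c2 = 3 (sole candidate).
r4c3 = 8 (sole candidate).
r4c5 = 4 (sole candidate).
r4c8 = 2 (sole candidate).
r7c8 = 8 (sole candidate).
r2c5 = 3 (sole candidate).
r2c7 = 9 (sole candidate).
r2c8 = 5 (sole candidate).
r4c4 = 5 (sole candidate).
r4c6 = 6 (sole candidate).
r6c8 = 3 (sole candidate).
r7c7 = 2 (sole candidate).
r1c7 = 7 (sole candidate).
r2c4 = 4 (sole candidate).
r2c6 = 8 (sole candidate).
r3c4 = 7 (sole candidate).
r3c6 = 5 (sole candidate).
r3c7 = 3 (sole candidate).
r3c8 = 1 (sole candidate).
r6c4 = 1 (sole candidate).
r6c6 = 7 (sole candidate).
r6c7 = 8 (sole candidate).
r7c1 = 4 (sole candidate).
r7c6 = 1: row 7 has {2,3,4,5,6,7,8,9}; col 6 has {2,3,5,6,7,8}; box has {2,3,5,6,7,8} → only 1 remains.

1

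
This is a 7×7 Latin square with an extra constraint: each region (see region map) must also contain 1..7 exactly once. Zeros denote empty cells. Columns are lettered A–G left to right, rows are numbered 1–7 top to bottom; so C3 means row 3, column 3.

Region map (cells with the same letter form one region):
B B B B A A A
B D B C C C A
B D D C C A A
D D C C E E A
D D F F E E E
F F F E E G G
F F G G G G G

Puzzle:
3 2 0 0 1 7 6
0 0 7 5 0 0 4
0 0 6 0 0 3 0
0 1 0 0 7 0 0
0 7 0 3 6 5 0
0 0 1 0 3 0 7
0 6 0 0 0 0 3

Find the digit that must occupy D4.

6

D1 = 4 (sole candidate).
B2 = 3 (sole candidate).
E2 = 2 (sole candidate).
E3 = 4 (sole candidate).
C4 = 3 (sole candidate).
D4 = 6: row 4 has {1,3,7}; col 4 has {3,4,5}; region has {2,3,4,5} → only 6 remains.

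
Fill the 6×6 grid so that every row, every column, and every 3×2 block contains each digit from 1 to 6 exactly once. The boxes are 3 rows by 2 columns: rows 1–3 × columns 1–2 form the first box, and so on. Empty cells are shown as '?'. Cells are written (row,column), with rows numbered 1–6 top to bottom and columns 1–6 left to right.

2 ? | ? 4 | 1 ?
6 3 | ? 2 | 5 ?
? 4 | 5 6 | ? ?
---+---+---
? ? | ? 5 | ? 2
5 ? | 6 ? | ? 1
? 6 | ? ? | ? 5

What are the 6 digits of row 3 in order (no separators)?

(1,2) = 5 (sole candidate).
(1,3) = 3 (sole candidate).
(1,6) = 6 (sole candidate).
(2,3) = 1 (sole candidate).
(2,6) = 4 (sole candidate).
(3,1) = 1: row 3 has {4,5,6}; col 1 has {2,5,6}; box has {2,3,4,5,6} → only 1 remains.
(3,6) = 3: row 3 has {1,4,5,6}; col 6 has {1,2,4,5,6}; box has {1,4,5,6} → only 3 remains.
(4,2) = 1 (sole candidate).
(4,3) = 4 (sole candidate).
(5,2) = 2 (sole candidate).
(5,4) = 3 (sole candidate).
(5,5) = 4 (sole candidate).
(6,3) = 2 (sole candidate).
(6,4) = 1 (sole candidate).
(6,5) = 3 (sole candidate).
(3,5) = 2: row 3 has {1,3,4,5,6}; col 5 has {1,3,4,5}; box has {1,3,4,5,6} → only 2 remains.

145623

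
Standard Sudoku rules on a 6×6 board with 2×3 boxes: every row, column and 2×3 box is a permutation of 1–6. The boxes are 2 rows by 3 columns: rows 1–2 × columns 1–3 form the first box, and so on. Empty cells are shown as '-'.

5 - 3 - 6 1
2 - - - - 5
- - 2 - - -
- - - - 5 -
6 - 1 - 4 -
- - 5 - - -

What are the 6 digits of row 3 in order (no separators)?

352614

R1C2 = 4 (sole candidate).
R1C4 = 2 (sole candidate).
R2C3 = 6 (sole candidate).
R2C5 = 3 (sole candidate).
R3C5 = 1: row 3 has {2}; col 5 has {3,4,5,6}; box has {5} → only 1 remains.
R4C3 = 4 (sole candidate).
R6C5 = 2 (sole candidate).
R2C2 = 1 (sole candidate).
R2C4 = 4 (sole candidate).
R3C1 = 3: row 3 has {1,2}; col 1 has {2,5,6}; box has {2,4} → only 3 remains.
R3C4 = 6: row 3 has {1,2,3}; col 4 has {2,4}; box has {1,5} → only 6 remains.
R3C6 = 4: row 3 has {1,2,3,6}; col 6 has {1,5}; box has {1,5,6} → only 4 remains.
R4C1 = 1 (sole candidate).
R4C2 = 6 (sole candidate).
R4C4 = 3 (sole candidate).
R4C6 = 2 (sole candidate).
R5C4 = 5 (sole candidate).
R5C6 = 3 (sole candidate).
R6C1 = 4 (sole candidate).
R6C2 = 3 (sole candidate).
R6C4 = 1 (sole candidate).
R6C6 = 6 (sole candidate).
R3C2 = 5: row 3 has {1,2,3,4,6}; col 2 has {1,3,4,6}; box has {1,2,3,4,6} → only 5 remains.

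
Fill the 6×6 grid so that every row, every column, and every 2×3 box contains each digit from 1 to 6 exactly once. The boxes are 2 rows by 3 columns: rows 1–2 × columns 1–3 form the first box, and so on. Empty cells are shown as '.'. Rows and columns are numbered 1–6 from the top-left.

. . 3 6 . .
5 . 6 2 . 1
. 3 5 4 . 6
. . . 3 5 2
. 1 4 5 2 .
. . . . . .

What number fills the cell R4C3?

R1C5 = 4: row 1 has {3,6}; col 5 has {2,5}; box has {1,2,6} → only 4 remains.
R1C6 = 5: row 1 has {3,4,6}; col 6 has {1,2,6}; box has {1,2,4,6} → only 5 remains.
R2C2 = 4: row 2 has {1,2,5,6}; col 2 has {1,3}; box has {3,5,6} → only 4 remains.
R2C5 = 3: row 2 has {1,2,4,5,6}; col 5 has {2,4,5}; box has {1,2,4,5,6} → only 3 remains.
R3C5 = 1: row 3 has {3,4,5,6}; col 5 has {2,3,4,5}; box has {2,3,4,5,6} → only 1 remains.
R4C2 = 6: row 4 has {2,3,5}; col 2 has {1,3,4}; box has {3,5} → only 6 remains.
R4C3 = 1: row 4 has {2,3,5,6}; col 3 has {3,4,5,6}; box has {3,5,6} → only 1 remains.

1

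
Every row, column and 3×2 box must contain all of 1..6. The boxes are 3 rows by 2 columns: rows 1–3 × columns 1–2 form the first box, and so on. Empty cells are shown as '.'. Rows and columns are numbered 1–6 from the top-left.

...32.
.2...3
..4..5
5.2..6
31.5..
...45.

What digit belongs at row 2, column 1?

4

row 4, column 2 = 4: row 4 has {2,5,6}; col 2 has {1,2}; box has {1,3,5} → only 4 remains.
row 4, column 4 = 1: row 4 has {2,4,5,6}; col 4 has {3,4,5}; box has {2,4,5} → only 1 remains.
row 4, column 5 = 3: row 4 has {1,2,4,5,6}; col 5 has {2,5}; box has {5,6} → only 3 remains.
row 5, column 3 = 6: row 5 has {1,3,5}; col 3 has {2,4}; box has {1,2,4,5} → only 6 remains.
row 5, column 5 = 4: row 5 has {1,3,5,6}; col 5 has {2,3,5}; box has {3,5,6} → only 4 remains.
row 5, column 6 = 2: row 5 has {1,3,4,5,6}; col 6 has {3,5,6}; box has {3,4,5,6} → only 2 remains.
row 6, column 2 = 6: row 6 has {4,5}; col 2 has {1,2,4}; box has {1,3,4,5} → only 6 remains.
row 6, column 3 = 3: row 6 has {4,5,6}; col 3 has {2,4,6}; box has {1,2,4,5,6} → only 3 remains.
row 6, column 6 = 1: row 6 has {3,4,5,6}; col 6 has {2,3,5,6}; box has {2,3,4,5,6} → only 1 remains.
row 1, column 2 = 5: row 1 has {2,3}; col 2 has {1,2,4,6}; box has {2} → only 5 remains.
row 1, column 3 = 1: row 1 has {2,3,5}; col 3 has {2,3,4,6}; box has {3,4} → only 1 remains.
row 1, column 6 = 4: row 1 has {1,2,3,5}; col 6 has {1,2,3,5,6}; box has {2,3,5} → only 4 remains.
row 2, column 3 = 5: row 2 has {2,3}; col 3 has {1,2,3,4,6}; box has {1,3,4} → only 5 remains.
row 2, column 4 = 6: row 2 has {2,3,5}; col 4 has {1,3,4,5}; box has {1,3,4,5} → only 6 remains.
row 2, column 5 = 1: row 2 has {2,3,5,6}; col 5 has {2,3,4,5}; box has {2,3,4,5} → only 1 remains.
row 3, column 2 = 3: row 3 has {4,5}; col 2 has {1,2,4,5,6}; box has {2,5} → only 3 remains.
row 3, column 4 = 2: row 3 has {3,4,5}; col 4 has {1,3,4,5,6}; box has {1,3,4,5,6} → only 2 remains.
row 3, column 5 = 6: row 3 has {2,3,4,5}; col 5 has {1,2,3,4,5}; box has {1,2,3,4,5} → only 6 remains.
row 6, column 1 = 2: row 6 has {1,3,4,5,6}; col 1 has {3,5}; box has {1,3,4,5,6} → only 2 remains.
row 1, column 1 = 6: row 1 has {1,2,3,4,5}; col 1 has {2,3,5}; box has {2,3,5} → only 6 remains.
row 2, column 1 = 4: row 2 has {1,2,3,5,6}; col 1 has {2,3,5,6}; box has {2,3,5,6} → only 4 remains.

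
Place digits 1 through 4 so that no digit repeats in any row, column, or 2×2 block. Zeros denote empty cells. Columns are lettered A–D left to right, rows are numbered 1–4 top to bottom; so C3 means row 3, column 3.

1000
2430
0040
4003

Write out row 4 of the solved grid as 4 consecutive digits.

4213

B1 = 3: row 1 has {1}; col 2 has {4}; box has {1,2,4} → only 3 remains.
C1 = 2: row 1 has {1,3}; col 3 has {3,4}; box has {3} → only 2 remains.
D1 = 4: row 1 has {1,2,3}; col 4 has {3}; box has {2,3} → only 4 remains.
D2 = 1: row 2 has {2,3,4}; col 4 has {3,4}; box has {2,3,4} → only 1 remains.
A3 = 3: row 3 has {4}; col 1 has {1,2,4}; box has {4} → only 3 remains.
D3 = 2: row 3 has {3,4}; col 4 has {1,3,4}; box has {3,4} → only 2 remains.
C4 = 1: row 4 has {3,4}; col 3 has {2,3,4}; box has {2,3,4} → only 1 remains.
B3 = 1: row 3 has {2,3,4}; col 2 has {3,4}; box has {3,4} → only 1 remains.
B4 = 2: row 4 has {1,3,4}; col 2 has {1,3,4}; box has {1,3,4} → only 2 remains.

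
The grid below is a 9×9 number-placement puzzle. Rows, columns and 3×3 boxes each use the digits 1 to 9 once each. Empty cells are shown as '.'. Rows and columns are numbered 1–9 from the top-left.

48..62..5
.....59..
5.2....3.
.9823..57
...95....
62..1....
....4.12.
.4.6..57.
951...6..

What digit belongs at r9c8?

r1c7 = 7: row 1 has {2,4,5,6,8}; col 7 has {1,5,6,9}; box has {3,5,9} → only 7 remains.
r1c8 = 1: row 1 has {2,4,5,6,7,8}; col 8 has {2,3,5,7}; box has {3,5,7,9} → only 1 remains.
r4c1 = 1: row 4 has {2,3,5,7,8,9}; col 1 has {4,5,6,9}; box has {2,6,8,9} → only 1 remains.
r4c7 = 4: row 4 has {1,2,3,5,7,8,9}; col 7 has {1,5,6,7,9}; box has {5,7} → only 4 remains.
r8c3 = 3: row 8 has {4,5,6,7}; col 3 has {1,2,8}; box has {1,4,5,9} → only 3 remains.
r1c3 = 9: row 1 has {1,2,4,5,6,7,8}; col 3 has {1,2,3,8}; box has {2,4,5,8} → only 9 remains.
r1c4 = 3: row 1 has {1,2,4,5,6,7,8,9}; col 4 has {2,6,9}; box has {2,5,6} → only 3 remains.
r3c7 = 8: row 3 has {2,3,5}; col 7 has {1,4,5,6,7,9}; box has {1,3,5,7,9} → only 8 remains.
r4c6 = 6: row 4 has {1,2,3,4,5,7,8,9}; col 6 has {2,5}; box has {1,2,3,5,9} → only 6 remains.
r6c7 = 3: row 6 has {1,2,6}; col 7 has {1,4,5,6,7,8,9}; box has {4,5,7} → only 3 remains.
r5c7 = 2: row 5 has {5,9}; col 7 has {1,3,4,5,6,7,8,9}; box has {3,4,5,7} → only 2 remains.
r2c9 = 2: in row 2, 2 can only go here (every other open cell in that row sees a 2).
r5c9 = 1: in row 5, 1 can only go here (every other open cell in that row sees a 1).
r5c8 = 6: in row 5, 6 can only go here (every other open cell in that row sees a 6).
r2c8 = 4: row 2 has {2,5,9}; col 8 has {1,2,3,5,6,7}; box has {1,2,3,5,7,8,9} → only 4 remains.
r3c9 = 6: row 3 has {2,3,5,8}; col 9 has {1,2,5,7}; box has {1,2,3,4,5,7,8,9} → only 6 remains.
r9c8 = 8: row 9 has {1,5,6,9}; col 8 has {1,2,3,4,5,6,7}; box has {1,2,5,6,7} → only 8 remains.

8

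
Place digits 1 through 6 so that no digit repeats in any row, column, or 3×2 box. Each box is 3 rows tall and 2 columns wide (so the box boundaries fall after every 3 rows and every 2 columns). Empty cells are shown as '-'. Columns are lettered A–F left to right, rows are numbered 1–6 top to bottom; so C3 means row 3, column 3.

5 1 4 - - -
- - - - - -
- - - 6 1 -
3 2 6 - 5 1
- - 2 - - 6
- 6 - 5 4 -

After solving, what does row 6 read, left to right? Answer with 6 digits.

163542

D4 = 4 (sole candidate).
E5 = 3 (sole candidate).
A6 = 1: row 6 has {4,5,6}; col 1 has {3,5}; box has {2,3,6} → only 1 remains.
C6 = 3: row 6 has {1,4,5,6}; col 3 has {2,4,6}; box has {2,4,5,6} → only 3 remains.
F6 = 2: row 6 has {1,3,4,5,6}; col 6 has {1,6}; box has {1,3,4,5,6} → only 2 remains.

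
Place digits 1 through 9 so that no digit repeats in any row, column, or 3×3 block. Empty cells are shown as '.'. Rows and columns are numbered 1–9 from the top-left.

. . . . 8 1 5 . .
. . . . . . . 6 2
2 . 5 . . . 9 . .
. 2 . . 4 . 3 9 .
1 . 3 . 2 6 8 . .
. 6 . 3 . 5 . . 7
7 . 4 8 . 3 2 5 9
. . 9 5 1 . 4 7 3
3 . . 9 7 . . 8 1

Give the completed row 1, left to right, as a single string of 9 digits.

976281534

row 1, column 9 = 4: row 1 has {1,5,8}; col 9 has {1,2,3,7,9}; box has {2,5,6,9} → only 4 remains.
row 3, column 9 = 8 (sole candidate).
row 5, column 4 = 7 (sole candidate).
row 5, column 8 = 4 (sole candidate).
row 5, column 9 = 5 (sole candidate).
row 6, column 3 = 8 (sole candidate).
row 6, column 5 = 9 (sole candidate).
row 6, column 7 = 1 (sole candidate).
row 6, column 8 = 2 (sole candidate).
row 7, column 2 = 1 (sole candidate).
row 7, column 5 = 6 (sole candidate).
row 8, column 2 = 8 (sole candidate).
row 8, column 6 = 2 (sole candidate).
row 9, column 2 = 5 (sole candidate).
row 9, column 6 = 4 (sole candidate).
row 9, column 7 = 6 (sole candidate).
row 1, column 8 = 3: row 1 has {1,4,5,8}; col 8 has {2,4,5,6,7,8,9}; box has {2,4,5,6,8,9} → only 3 remains.
row 2, column 4 = 4 (sole candidate).
row 2, column 7 = 7 (sole candidate).
row 3, column 4 = 6 (sole candidate).
row 3, column 5 = 3 (sole candidate).
row 3, column 6 = 7 (sole candidate).
row 3, column 8 = 1 (sole candidate).
row 4, column 1 = 5 (sole candidate).
row 4, column 3 = 7 (sole candidate).
row 4, column 4 = 1 (sole candidate).
row 4, column 6 = 8 (sole candidate).
row 4, column 9 = 6 (sole candidate).
row 5, column 2 = 9 (sole candidate).
row 6, column 1 = 4 (sole candidate).
row 8, column 1 = 6 (sole candidate).
row 9, column 3 = 2 (sole candidate).
row 1, column 1 = 9: row 1 has {1,3,4,5,8}; col 1 has {1,2,3,4,5,6,7}; box has {2,5} → only 9 remains.
row 1, column 2 = 7: row 1 has {1,3,4,5,8,9}; col 2 has {1,2,5,6,8,9}; box has {2,5,9} → only 7 remains.
row 1, column 3 = 6: row 1 has {1,3,4,5,7,8,9}; col 3 has {2,3,4,5,7,8,9}; box has {2,5,7,9} → only 6 remains.
row 1, column 4 = 2: row 1 has {1,3,4,5,6,7,8,9}; col 4 has {1,3,4,5,6,7,8,9}; box has {1,3,4,6,7,8} → only 2 remains.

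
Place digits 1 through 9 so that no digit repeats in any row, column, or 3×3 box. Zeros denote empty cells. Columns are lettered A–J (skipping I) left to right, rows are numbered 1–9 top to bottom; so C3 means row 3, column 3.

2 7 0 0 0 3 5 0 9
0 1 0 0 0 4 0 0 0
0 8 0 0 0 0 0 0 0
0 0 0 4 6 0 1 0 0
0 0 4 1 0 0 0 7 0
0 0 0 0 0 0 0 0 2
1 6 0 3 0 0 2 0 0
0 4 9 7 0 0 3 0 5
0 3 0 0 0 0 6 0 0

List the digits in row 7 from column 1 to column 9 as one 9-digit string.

167358294

C1 = 6: row 1 has {2,3,5,7,9}; col 3 has {4,9}; box has {1,2,7,8} → only 6 remains.
D1 = 8: row 1 has {2,3,5,6,7,9}; col 4 has {1,3,4,7}; box has {3,4} → only 8 remains.
E1 = 1: row 1 has {2,3,5,6,7,8,9}; col 5 has {6}; box has {3,4,8} → only 1 remains.
H1 = 4: row 1 has {1,2,3,5,6,7,8,9}; col 8 has {7}; box has {5,9} → only 4 remains.
G3 = 7: row 3 has {8}; col 7 has {1,2,3,5,6}; box has {4,5,9} → only 7 remains.
A8 = 8: row 8 has {3,4,5,7,9}; col 1 has {1,2}; box has {1,3,4,6,9} → only 8 remains.
E8 = 2: row 8 has {3,4,5,7,8,9}; col 5 has {1,6}; box has {3,7} → only 2 remains.
H8 = 1: row 8 has {2,3,4,5,7,8,9}; col 8 has {4,7}; box has {2,3,5,6} → only 1 remains.
G2 = 8: row 2 has {1,4}; col 7 has {1,2,3,5,6,7}; box has {4,5,7,9} → only 8 remains.
G5 = 9: row 5 has {1,4,7}; col 7 has {1,2,3,5,6,7,8}; box has {1,2,7} → only 9 remains.
G6 = 4: row 6 has {2}; col 7 has {1,2,3,5,6,7,8,9}; box has {1,2,7,9} → only 4 remains.
F8 = 6: row 8 has {1,2,3,4,5,7,8,9}; col 6 has {3,4}; box has {2,3,7} → only 6 remains.
E2 = 7: in row 2, 7 can only go here (every other open cell in that row sees a 7).
J3 = 1: in row 3, 1 can only go here (every other open cell in that row sees a 1).
A3 = 4: in row 3, 4 can only go here (every other open cell in that row sees a 4).
C6 = 1: in row 6, 1 can only go here (every other open cell in that row sees a 1).
F9 = 1: in row 9, 1 can only go here (every other open cell in that row sees a 1).
C9 = 2: in row 9, 2 can only go here (every other open cell in that row sees a 2).
C4 = 8: in column 3, 8 can only go here (every other open cell in that column sees an 8).
J4 = 3: row 4 has {1,4,6,8}; col 9 has {1,2,5,9}; box has {1,2,4,7,9} → only 3 remains.
J2 = 6: row 2 has {1,4,7,8}; col 9 has {1,2,3,5,9}; box has {1,4,5,7,8,9} → only 6 remains.
H4 = 5: row 4 has {1,3,4,6,8}; col 8 has {1,4,7}; box has {1,2,3,4,7,9} → only 5 remains.
J5 = 8: row 5 has {1,4,7,9}; col 9 has {1,2,3,5,6,9}; box has {1,2,3,4,5,7,9} → only 8 remains.
H6 = 6: row 6 has {1,2,4}; col 8 has {1,4,5,7}; box has {1,2,3,4,5,7,8,9} → only 6 remains.
D3 = 6: in row 3, 6 can only go here (every other open cell in that row sees a 6).
A5 = 6: in row 5, 6 can only go here (every other open cell in that row sees a 6).
E5 = 3: in row 5, 3 can only go here (every other open cell in that row sees a 3).
A6 = 3: in row 6, 3 can only go here (every other open cell in that row sees a 3).
F6 = 7: in row 6, 7 can only go here (every other open cell in that row sees a 7).
A4 = 7: in row 4, 7 can only go here (every other open cell in that row sees a 7).
A9 = 5: row 9 has {1,2,3,6}; col 1 has {1,2,3,4,6,7,8}; box has {1,2,3,4,6,8,9} → only 5 remains.
D9 = 9: row 9 has {1,2,3,5,6}; col 4 has {1,3,4,6,7,8}; box has {1,2,3,6,7} → only 9 remains.
H9 = 8: row 9 has {1,2,3,5,6,9}; col 8 has {1,4,5,6,7}; box has {1,2,3,5,6} → only 8 remains.
A2 = 9: row 2 has {1,4,6,7,8}; col 1 has {1,2,3,4,5,6,7,8}; box has {1,2,4,6,7,8} → only 9 remains.
D6 = 5: row 6 has {1,2,3,4,6,7}; col 4 has {1,3,4,6,7,8,9}; box has {1,3,4,6,7} → only 5 remains.
C7 = 7: row 7 has {1,2,3,6}; col 3 has {1,2,4,6,8,9}; box has {1,2,3,4,5,6,8,9} → only 7 remains.
H7 = 9: row 7 has {1,2,3,6,7}; col 8 has {1,4,5,6,7,8}; box has {1,2,3,5,6,8} → only 9 remains.
J7 = 4: row 7 has {1,2,3,6,7,9}; col 9 has {1,2,3,5,6,8,9}; box has {1,2,3,5,6,8,9} → only 4 remains.
E9 = 4: row 9 has {1,2,3,5,6,8,9}; col 5 has {1,2,3,6,7}; box has {1,2,3,6,7,9} → only 4 remains.
J9 = 7: row 9 has {1,2,3,4,5,6,8,9}; col 9 has {1,2,3,4,5,6,8,9}; box has {1,2,3,4,5,6,8,9} → only 7 remains.
D2 = 2: row 2 has {1,4,6,7,8,9}; col 4 has {1,3,4,5,6,7,8,9}; box has {1,3,4,6,7,8} → only 2 remains.
H2 = 3: row 2 has {1,2,4,6,7,8,9}; col 8 has {1,4,5,6,7,8,9}; box has {1,4,5,6,7,8,9} → only 3 remains.
H3 = 2: row 3 has {1,4,6,7,8}; col 8 has {1,3,4,5,6,7,8,9}; box has {1,3,4,5,6,7,8,9} → only 2 remains.
F5 = 2: row 5 has {1,3,4,6,7,8,9}; col 6 has {1,3,4,6,7}; box has {1,3,4,5,6,7} → only 2 remains.
B6 = 9: row 6 has {1,2,3,4,5,6,7}; col 2 has {1,3,4,6,7,8}; box has {1,3,4,6,7,8} → only 9 remains.
E6 = 8: row 6 has {1,2,3,4,5,6,7,9}; col 5 has {1,2,3,4,6,7}; box has {1,2,3,4,5,6,7} → only 8 remains.
E7 = 5: row 7 has {1,2,3,4,6,7,9}; col 5 has {1,2,3,4,6,7,8}; box has {1,2,3,4,6,7,9} → only 5 remains.
F7 = 8: row 7 has {1,2,3,4,5,6,7,9}; col 6 has {1,2,3,4,6,7}; box has {1,2,3,4,5,6,7,9} → only 8 remains.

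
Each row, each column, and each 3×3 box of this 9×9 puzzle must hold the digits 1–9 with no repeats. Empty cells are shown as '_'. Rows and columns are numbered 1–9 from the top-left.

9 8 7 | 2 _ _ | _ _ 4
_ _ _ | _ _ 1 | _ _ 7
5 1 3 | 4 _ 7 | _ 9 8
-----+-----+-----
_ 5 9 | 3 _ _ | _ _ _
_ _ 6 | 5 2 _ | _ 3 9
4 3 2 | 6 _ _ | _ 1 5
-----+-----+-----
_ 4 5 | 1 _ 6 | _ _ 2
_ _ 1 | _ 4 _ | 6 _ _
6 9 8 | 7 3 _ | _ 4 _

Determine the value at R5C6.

8

R2C1 = 2 (sole candidate).
R2C2 = 6 (sole candidate).
R2C3 = 4 (sole candidate).
R2C8 = 5 (sole candidate).
R3C5 = 6 (sole candidate).
R3C7 = 2 (sole candidate).
R4C9 = 6 (sole candidate).
R5C2 = 7 (sole candidate).
R8C2 = 2 (sole candidate).
R8C9 = 3 (sole candidate).
R9C9 = 1 (sole candidate).
R1C5 = 5 (sole candidate).
R1C6 = 3 (sole candidate).
R1C7 = 1 (sole candidate).
R1C8 = 6 (sole candidate).
R2C7 = 3 (sole candidate).
R8C1 = 7 (sole candidate).
R8C8 = 8 (sole candidate).
R9C7 = 5 (sole candidate).
R7C1 = 3 (sole candidate).
R7C8 = 7 (sole candidate).
R8C4 = 9 (sole candidate).
R8C6 = 5 (sole candidate).
R9C6 = 2 (sole candidate).
R2C4 = 8 (sole candidate).
R2C5 = 9 (sole candidate).
R4C8 = 2 (sole candidate).
R7C5 = 8 (sole candidate).
R7C7 = 9 (sole candidate).
R6C5 = 7 (sole candidate).
R6C7 = 8 (sole candidate).
R4C5 = 1 (sole candidate).
R5C7 = 4 (sole candidate).
R6C6 = 9 (sole candidate).
R4C1 = 8 (sole candidate).
R4C6 = 4 (sole candidate).
R4C7 = 7 (sole candidate).
R5C1 = 1 (sole candidate).
R5C6 = 8: row 5 has {1,2,3,4,5,6,7,9}; col 6 has {1,2,3,4,5,6,7,9}; box has {1,2,3,4,5,6,7,9} → only 8 remains.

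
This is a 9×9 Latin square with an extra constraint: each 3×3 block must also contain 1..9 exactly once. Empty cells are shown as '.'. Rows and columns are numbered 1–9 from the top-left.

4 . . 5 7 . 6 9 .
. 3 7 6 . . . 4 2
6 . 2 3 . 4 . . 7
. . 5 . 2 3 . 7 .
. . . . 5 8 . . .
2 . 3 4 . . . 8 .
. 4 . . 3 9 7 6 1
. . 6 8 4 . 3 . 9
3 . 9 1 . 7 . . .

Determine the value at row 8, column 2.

1

row 2, column 6 = 1 (sole candidate).
row 4, column 4 = 9 (sole candidate).
row 5, column 4 = 7 (sole candidate).
row 6, column 6 = 6 (sole candidate).
row 6, column 9 = 5 (sole candidate).
row 7, column 3 = 8 (sole candidate).
row 7, column 4 = 2 (sole candidate).
row 8, column 6 = 5 (sole candidate).
row 8, column 8 = 2 (sole candidate).
row 9, column 5 = 6 (sole candidate).
row 9, column 8 = 5 (sole candidate).
row 1, column 3 = 1 (sole candidate).
row 1, column 6 = 2 (sole candidate).
row 3, column 8 = 1 (sole candidate).
row 5, column 3 = 4 (sole candidate).
row 5, column 8 = 3 (sole candidate).
row 5, column 9 = 6 (sole candidate).
row 6, column 5 = 1 (sole candidate).
row 6, column 7 = 9 (sole candidate).
row 7, column 1 = 5 (sole candidate).
row 9, column 2 = 2 (sole candidate).
row 1, column 2 = 8 (sole candidate).
row 1, column 9 = 3 (sole candidate).
row 2, column 1 = 9 (sole candidate).
row 2, column 5 = 8 (sole candidate).
row 2, column 7 = 5 (sole candidate).
row 3, column 2 = 5 (sole candidate).
row 3, column 5 = 9 (sole candidate).
row 3, column 7 = 8 (sole candidate).
row 4, column 9 = 4 (sole candidate).
row 5, column 1 = 1 (sole candidate).
row 5, column 2 = 9 (sole candidate).
row 5, column 7 = 2 (sole candidate).
row 6, column 2 = 7 (sole candidate).
row 8, column 1 = 7 (sole candidate).
row 8, column 2 = 1: row 8 has {2,3,4,5,6,7,8,9}; col 2 has {2,3,4,5,7,8,9}; box has {2,3,4,5,6,7,8,9} → only 1 remains.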